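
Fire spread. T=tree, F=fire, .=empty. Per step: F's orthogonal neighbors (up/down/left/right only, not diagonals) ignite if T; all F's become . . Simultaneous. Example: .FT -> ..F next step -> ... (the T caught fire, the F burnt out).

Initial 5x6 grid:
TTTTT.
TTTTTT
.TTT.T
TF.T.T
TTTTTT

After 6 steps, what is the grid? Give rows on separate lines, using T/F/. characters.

Step 1: 3 trees catch fire, 1 burn out
  TTTTT.
  TTTTTT
  .FTT.T
  F..T.T
  TFTTTT
Step 2: 4 trees catch fire, 3 burn out
  TTTTT.
  TFTTTT
  ..FT.T
  ...T.T
  F.FTTT
Step 3: 5 trees catch fire, 4 burn out
  TFTTT.
  F.FTTT
  ...F.T
  ...T.T
  ...FTT
Step 4: 5 trees catch fire, 5 burn out
  F.FTT.
  ...FTT
  .....T
  ...F.T
  ....FT
Step 5: 3 trees catch fire, 5 burn out
  ...FT.
  ....FT
  .....T
  .....T
  .....F
Step 6: 3 trees catch fire, 3 burn out
  ....F.
  .....F
  .....T
  .....F
  ......

....F.
.....F
.....T
.....F
......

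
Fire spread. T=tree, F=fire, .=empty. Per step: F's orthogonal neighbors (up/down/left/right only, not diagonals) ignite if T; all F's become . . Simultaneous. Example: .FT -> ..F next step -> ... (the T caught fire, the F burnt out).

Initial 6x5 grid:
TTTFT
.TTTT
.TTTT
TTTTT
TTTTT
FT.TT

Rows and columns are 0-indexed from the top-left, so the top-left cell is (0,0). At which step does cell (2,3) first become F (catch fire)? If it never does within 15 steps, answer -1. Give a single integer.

Step 1: cell (2,3)='T' (+5 fires, +2 burnt)
Step 2: cell (2,3)='F' (+6 fires, +5 burnt)
  -> target ignites at step 2
Step 3: cell (2,3)='.' (+7 fires, +6 burnt)
Step 4: cell (2,3)='.' (+4 fires, +7 burnt)
Step 5: cell (2,3)='.' (+2 fires, +4 burnt)
Step 6: cell (2,3)='.' (+1 fires, +2 burnt)
Step 7: cell (2,3)='.' (+0 fires, +1 burnt)
  fire out at step 7

2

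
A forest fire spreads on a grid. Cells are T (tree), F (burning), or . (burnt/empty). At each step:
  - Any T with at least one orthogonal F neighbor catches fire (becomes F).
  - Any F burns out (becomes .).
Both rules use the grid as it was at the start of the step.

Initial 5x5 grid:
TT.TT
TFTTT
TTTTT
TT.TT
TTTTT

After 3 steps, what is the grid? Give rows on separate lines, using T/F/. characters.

Step 1: 4 trees catch fire, 1 burn out
  TF.TT
  F.FTT
  TFTTT
  TT.TT
  TTTTT
Step 2: 5 trees catch fire, 4 burn out
  F..TT
  ...FT
  F.FTT
  TF.TT
  TTTTT
Step 3: 5 trees catch fire, 5 burn out
  ...FT
  ....F
  ...FT
  F..TT
  TFTTT

...FT
....F
...FT
F..TT
TFTTT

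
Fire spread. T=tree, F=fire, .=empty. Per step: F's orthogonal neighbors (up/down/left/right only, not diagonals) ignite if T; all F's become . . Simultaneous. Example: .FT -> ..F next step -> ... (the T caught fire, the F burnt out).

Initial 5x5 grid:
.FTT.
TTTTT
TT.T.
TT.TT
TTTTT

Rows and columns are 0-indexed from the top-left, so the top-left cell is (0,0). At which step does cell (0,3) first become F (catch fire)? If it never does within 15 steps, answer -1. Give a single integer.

Step 1: cell (0,3)='T' (+2 fires, +1 burnt)
Step 2: cell (0,3)='F' (+4 fires, +2 burnt)
  -> target ignites at step 2
Step 3: cell (0,3)='.' (+3 fires, +4 burnt)
Step 4: cell (0,3)='.' (+4 fires, +3 burnt)
Step 5: cell (0,3)='.' (+3 fires, +4 burnt)
Step 6: cell (0,3)='.' (+2 fires, +3 burnt)
Step 7: cell (0,3)='.' (+1 fires, +2 burnt)
Step 8: cell (0,3)='.' (+0 fires, +1 burnt)
  fire out at step 8

2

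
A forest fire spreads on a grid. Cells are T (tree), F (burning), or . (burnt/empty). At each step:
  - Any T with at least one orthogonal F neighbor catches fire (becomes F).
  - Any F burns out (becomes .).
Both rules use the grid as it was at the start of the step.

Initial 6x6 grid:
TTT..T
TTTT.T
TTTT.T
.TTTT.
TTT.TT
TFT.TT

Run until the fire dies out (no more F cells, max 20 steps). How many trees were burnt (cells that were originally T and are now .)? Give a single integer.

Step 1: +3 fires, +1 burnt (F count now 3)
Step 2: +3 fires, +3 burnt (F count now 3)
Step 3: +2 fires, +3 burnt (F count now 2)
Step 4: +4 fires, +2 burnt (F count now 4)
Step 5: +5 fires, +4 burnt (F count now 5)
Step 6: +4 fires, +5 burnt (F count now 4)
Step 7: +2 fires, +4 burnt (F count now 2)
Step 8: +1 fires, +2 burnt (F count now 1)
Step 9: +0 fires, +1 burnt (F count now 0)
Fire out after step 9
Initially T: 27, now '.': 33
Total burnt (originally-T cells now '.'): 24

Answer: 24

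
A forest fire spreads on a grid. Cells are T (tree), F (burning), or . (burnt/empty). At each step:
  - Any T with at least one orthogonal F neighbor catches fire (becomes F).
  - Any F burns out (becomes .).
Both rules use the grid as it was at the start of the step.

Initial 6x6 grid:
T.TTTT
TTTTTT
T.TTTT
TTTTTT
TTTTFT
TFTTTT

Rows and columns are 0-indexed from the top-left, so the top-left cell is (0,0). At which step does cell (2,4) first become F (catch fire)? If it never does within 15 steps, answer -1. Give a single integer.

Step 1: cell (2,4)='T' (+7 fires, +2 burnt)
Step 2: cell (2,4)='F' (+8 fires, +7 burnt)
  -> target ignites at step 2
Step 3: cell (2,4)='.' (+5 fires, +8 burnt)
Step 4: cell (2,4)='.' (+5 fires, +5 burnt)
Step 5: cell (2,4)='.' (+4 fires, +5 burnt)
Step 6: cell (2,4)='.' (+3 fires, +4 burnt)
Step 7: cell (2,4)='.' (+0 fires, +3 burnt)
  fire out at step 7

2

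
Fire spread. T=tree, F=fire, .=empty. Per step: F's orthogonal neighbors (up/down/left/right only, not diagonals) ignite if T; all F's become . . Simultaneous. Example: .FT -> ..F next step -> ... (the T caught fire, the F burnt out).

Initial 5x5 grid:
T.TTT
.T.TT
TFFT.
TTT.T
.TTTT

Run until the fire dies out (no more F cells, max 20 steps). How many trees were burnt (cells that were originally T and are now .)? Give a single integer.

Answer: 16

Derivation:
Step 1: +5 fires, +2 burnt (F count now 5)
Step 2: +4 fires, +5 burnt (F count now 4)
Step 3: +3 fires, +4 burnt (F count now 3)
Step 4: +3 fires, +3 burnt (F count now 3)
Step 5: +1 fires, +3 burnt (F count now 1)
Step 6: +0 fires, +1 burnt (F count now 0)
Fire out after step 6
Initially T: 17, now '.': 24
Total burnt (originally-T cells now '.'): 16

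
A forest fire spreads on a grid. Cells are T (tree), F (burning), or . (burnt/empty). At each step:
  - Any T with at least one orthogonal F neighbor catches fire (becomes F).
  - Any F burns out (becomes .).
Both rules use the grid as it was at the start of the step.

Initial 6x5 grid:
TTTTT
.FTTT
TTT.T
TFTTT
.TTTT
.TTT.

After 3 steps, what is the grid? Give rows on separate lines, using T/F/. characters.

Step 1: 6 trees catch fire, 2 burn out
  TFTTT
  ..FTT
  TFT.T
  F.FTT
  .FTTT
  .TTT.
Step 2: 8 trees catch fire, 6 burn out
  F.FTT
  ...FT
  F.F.T
  ...FT
  ..FTT
  .FTT.
Step 3: 5 trees catch fire, 8 burn out
  ...FT
  ....F
  ....T
  ....F
  ...FT
  ..FT.

...FT
....F
....T
....F
...FT
..FT.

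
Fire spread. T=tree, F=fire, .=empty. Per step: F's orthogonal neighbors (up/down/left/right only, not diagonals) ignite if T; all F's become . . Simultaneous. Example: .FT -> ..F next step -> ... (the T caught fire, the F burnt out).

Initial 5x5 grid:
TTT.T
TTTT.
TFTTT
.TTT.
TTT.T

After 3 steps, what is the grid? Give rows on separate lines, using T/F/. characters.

Step 1: 4 trees catch fire, 1 burn out
  TTT.T
  TFTT.
  F.FTT
  .FTT.
  TTT.T
Step 2: 6 trees catch fire, 4 burn out
  TFT.T
  F.FT.
  ...FT
  ..FT.
  TFT.T
Step 3: 7 trees catch fire, 6 burn out
  F.F.T
  ...F.
  ....F
  ...F.
  F.F.T

F.F.T
...F.
....F
...F.
F.F.T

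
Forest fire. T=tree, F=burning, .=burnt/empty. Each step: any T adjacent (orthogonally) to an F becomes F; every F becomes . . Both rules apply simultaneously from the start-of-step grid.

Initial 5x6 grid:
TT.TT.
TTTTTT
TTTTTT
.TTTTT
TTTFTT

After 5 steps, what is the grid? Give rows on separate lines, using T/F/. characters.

Step 1: 3 trees catch fire, 1 burn out
  TT.TT.
  TTTTTT
  TTTTTT
  .TTFTT
  TTF.FT
Step 2: 5 trees catch fire, 3 burn out
  TT.TT.
  TTTTTT
  TTTFTT
  .TF.FT
  TF...F
Step 3: 6 trees catch fire, 5 burn out
  TT.TT.
  TTTFTT
  TTF.FT
  .F...F
  F.....
Step 4: 5 trees catch fire, 6 burn out
  TT.FT.
  TTF.FT
  TF...F
  ......
  ......
Step 5: 4 trees catch fire, 5 burn out
  TT..F.
  TF...F
  F.....
  ......
  ......

TT..F.
TF...F
F.....
......
......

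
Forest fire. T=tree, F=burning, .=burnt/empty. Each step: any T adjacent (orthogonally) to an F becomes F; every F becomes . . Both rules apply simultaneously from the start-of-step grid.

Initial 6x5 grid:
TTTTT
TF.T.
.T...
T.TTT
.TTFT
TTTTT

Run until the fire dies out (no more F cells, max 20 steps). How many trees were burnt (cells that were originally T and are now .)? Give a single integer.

Answer: 19

Derivation:
Step 1: +7 fires, +2 burnt (F count now 7)
Step 2: +7 fires, +7 burnt (F count now 7)
Step 3: +2 fires, +7 burnt (F count now 2)
Step 4: +3 fires, +2 burnt (F count now 3)
Step 5: +0 fires, +3 burnt (F count now 0)
Fire out after step 5
Initially T: 20, now '.': 29
Total burnt (originally-T cells now '.'): 19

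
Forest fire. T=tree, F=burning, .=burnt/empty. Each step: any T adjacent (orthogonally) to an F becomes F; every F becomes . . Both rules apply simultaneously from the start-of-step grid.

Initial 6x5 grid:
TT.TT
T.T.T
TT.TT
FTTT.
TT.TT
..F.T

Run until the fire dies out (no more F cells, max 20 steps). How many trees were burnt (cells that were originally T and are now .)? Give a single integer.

Step 1: +3 fires, +2 burnt (F count now 3)
Step 2: +4 fires, +3 burnt (F count now 4)
Step 3: +2 fires, +4 burnt (F count now 2)
Step 4: +3 fires, +2 burnt (F count now 3)
Step 5: +2 fires, +3 burnt (F count now 2)
Step 6: +2 fires, +2 burnt (F count now 2)
Step 7: +1 fires, +2 burnt (F count now 1)
Step 8: +1 fires, +1 burnt (F count now 1)
Step 9: +0 fires, +1 burnt (F count now 0)
Fire out after step 9
Initially T: 19, now '.': 29
Total burnt (originally-T cells now '.'): 18

Answer: 18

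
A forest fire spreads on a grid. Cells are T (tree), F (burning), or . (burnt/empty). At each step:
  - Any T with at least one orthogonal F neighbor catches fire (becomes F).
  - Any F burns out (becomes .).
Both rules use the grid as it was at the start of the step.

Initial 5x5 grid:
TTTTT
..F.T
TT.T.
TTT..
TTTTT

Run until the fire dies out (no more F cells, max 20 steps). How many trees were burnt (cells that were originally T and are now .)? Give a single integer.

Step 1: +1 fires, +1 burnt (F count now 1)
Step 2: +2 fires, +1 burnt (F count now 2)
Step 3: +2 fires, +2 burnt (F count now 2)
Step 4: +1 fires, +2 burnt (F count now 1)
Step 5: +0 fires, +1 burnt (F count now 0)
Fire out after step 5
Initially T: 17, now '.': 14
Total burnt (originally-T cells now '.'): 6

Answer: 6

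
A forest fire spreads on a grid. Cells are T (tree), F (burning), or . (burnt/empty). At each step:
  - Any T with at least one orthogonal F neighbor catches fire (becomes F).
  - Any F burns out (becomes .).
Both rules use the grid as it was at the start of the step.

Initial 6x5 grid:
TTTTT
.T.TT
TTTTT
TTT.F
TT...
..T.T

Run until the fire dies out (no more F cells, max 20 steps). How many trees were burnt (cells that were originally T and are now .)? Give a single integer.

Answer: 18

Derivation:
Step 1: +1 fires, +1 burnt (F count now 1)
Step 2: +2 fires, +1 burnt (F count now 2)
Step 3: +3 fires, +2 burnt (F count now 3)
Step 4: +3 fires, +3 burnt (F count now 3)
Step 5: +4 fires, +3 burnt (F count now 4)
Step 6: +3 fires, +4 burnt (F count now 3)
Step 7: +2 fires, +3 burnt (F count now 2)
Step 8: +0 fires, +2 burnt (F count now 0)
Fire out after step 8
Initially T: 20, now '.': 28
Total burnt (originally-T cells now '.'): 18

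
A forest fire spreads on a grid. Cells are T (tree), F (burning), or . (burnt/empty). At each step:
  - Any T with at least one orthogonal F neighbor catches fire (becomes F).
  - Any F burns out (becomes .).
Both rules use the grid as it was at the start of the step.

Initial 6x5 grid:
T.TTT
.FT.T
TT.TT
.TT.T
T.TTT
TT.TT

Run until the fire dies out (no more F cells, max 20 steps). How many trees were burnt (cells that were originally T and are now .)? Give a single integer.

Answer: 17

Derivation:
Step 1: +2 fires, +1 burnt (F count now 2)
Step 2: +3 fires, +2 burnt (F count now 3)
Step 3: +2 fires, +3 burnt (F count now 2)
Step 4: +2 fires, +2 burnt (F count now 2)
Step 5: +2 fires, +2 burnt (F count now 2)
Step 6: +3 fires, +2 burnt (F count now 3)
Step 7: +3 fires, +3 burnt (F count now 3)
Step 8: +0 fires, +3 burnt (F count now 0)
Fire out after step 8
Initially T: 21, now '.': 26
Total burnt (originally-T cells now '.'): 17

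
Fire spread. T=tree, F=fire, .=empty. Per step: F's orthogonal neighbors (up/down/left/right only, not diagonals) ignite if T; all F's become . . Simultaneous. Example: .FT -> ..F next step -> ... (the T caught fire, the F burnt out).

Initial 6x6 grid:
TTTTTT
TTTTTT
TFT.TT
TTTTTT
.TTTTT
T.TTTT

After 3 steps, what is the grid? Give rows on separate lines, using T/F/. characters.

Step 1: 4 trees catch fire, 1 burn out
  TTTTTT
  TFTTTT
  F.F.TT
  TFTTTT
  .TTTTT
  T.TTTT
Step 2: 6 trees catch fire, 4 burn out
  TFTTTT
  F.FTTT
  ....TT
  F.FTTT
  .FTTTT
  T.TTTT
Step 3: 5 trees catch fire, 6 burn out
  F.FTTT
  ...FTT
  ....TT
  ...FTT
  ..FTTT
  T.TTTT

F.FTTT
...FTT
....TT
...FTT
..FTTT
T.TTTT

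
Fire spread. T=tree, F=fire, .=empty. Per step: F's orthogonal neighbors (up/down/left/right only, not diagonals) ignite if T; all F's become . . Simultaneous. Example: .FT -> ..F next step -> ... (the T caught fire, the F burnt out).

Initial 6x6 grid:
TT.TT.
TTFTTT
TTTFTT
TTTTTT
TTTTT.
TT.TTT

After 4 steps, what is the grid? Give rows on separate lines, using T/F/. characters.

Step 1: 5 trees catch fire, 2 burn out
  TT.TT.
  TF.FTT
  TTF.FT
  TTTFTT
  TTTTT.
  TT.TTT
Step 2: 9 trees catch fire, 5 burn out
  TF.FT.
  F...FT
  TF...F
  TTF.FT
  TTTFT.
  TT.TTT
Step 3: 9 trees catch fire, 9 burn out
  F...F.
  .....F
  F.....
  TF...F
  TTF.F.
  TT.FTT
Step 4: 3 trees catch fire, 9 burn out
  ......
  ......
  ......
  F.....
  TF....
  TT..FT

......
......
......
F.....
TF....
TT..FT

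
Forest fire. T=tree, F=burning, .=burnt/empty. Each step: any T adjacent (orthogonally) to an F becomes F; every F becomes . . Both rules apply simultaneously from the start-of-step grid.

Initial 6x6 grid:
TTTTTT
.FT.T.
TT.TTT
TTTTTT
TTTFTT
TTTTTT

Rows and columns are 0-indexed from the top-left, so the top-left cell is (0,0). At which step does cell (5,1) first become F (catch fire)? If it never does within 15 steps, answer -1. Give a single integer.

Step 1: cell (5,1)='T' (+7 fires, +2 burnt)
Step 2: cell (5,1)='T' (+11 fires, +7 burnt)
Step 3: cell (5,1)='F' (+7 fires, +11 burnt)
  -> target ignites at step 3
Step 4: cell (5,1)='.' (+4 fires, +7 burnt)
Step 5: cell (5,1)='.' (+1 fires, +4 burnt)
Step 6: cell (5,1)='.' (+0 fires, +1 burnt)
  fire out at step 6

3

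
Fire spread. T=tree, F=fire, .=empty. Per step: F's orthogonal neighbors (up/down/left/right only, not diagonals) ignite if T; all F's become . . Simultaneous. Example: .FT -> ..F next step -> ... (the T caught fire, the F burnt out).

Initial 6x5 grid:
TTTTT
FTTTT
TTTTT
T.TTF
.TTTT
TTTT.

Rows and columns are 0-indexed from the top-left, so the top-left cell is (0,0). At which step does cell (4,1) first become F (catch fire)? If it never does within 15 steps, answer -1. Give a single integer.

Step 1: cell (4,1)='T' (+6 fires, +2 burnt)
Step 2: cell (4,1)='T' (+8 fires, +6 burnt)
Step 3: cell (4,1)='T' (+6 fires, +8 burnt)
Step 4: cell (4,1)='F' (+3 fires, +6 burnt)
  -> target ignites at step 4
Step 5: cell (4,1)='.' (+1 fires, +3 burnt)
Step 6: cell (4,1)='.' (+1 fires, +1 burnt)
Step 7: cell (4,1)='.' (+0 fires, +1 burnt)
  fire out at step 7

4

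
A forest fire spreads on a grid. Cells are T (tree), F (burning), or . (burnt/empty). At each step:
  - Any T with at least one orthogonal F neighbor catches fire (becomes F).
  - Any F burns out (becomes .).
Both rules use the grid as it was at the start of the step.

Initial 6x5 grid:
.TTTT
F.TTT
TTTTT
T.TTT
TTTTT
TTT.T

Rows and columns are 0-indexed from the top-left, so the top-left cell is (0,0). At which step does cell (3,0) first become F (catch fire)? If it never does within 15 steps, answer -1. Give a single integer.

Step 1: cell (3,0)='T' (+1 fires, +1 burnt)
Step 2: cell (3,0)='F' (+2 fires, +1 burnt)
  -> target ignites at step 2
Step 3: cell (3,0)='.' (+2 fires, +2 burnt)
Step 4: cell (3,0)='.' (+5 fires, +2 burnt)
Step 5: cell (3,0)='.' (+6 fires, +5 burnt)
Step 6: cell (3,0)='.' (+6 fires, +6 burnt)
Step 7: cell (3,0)='.' (+2 fires, +6 burnt)
Step 8: cell (3,0)='.' (+1 fires, +2 burnt)
Step 9: cell (3,0)='.' (+0 fires, +1 burnt)
  fire out at step 9

2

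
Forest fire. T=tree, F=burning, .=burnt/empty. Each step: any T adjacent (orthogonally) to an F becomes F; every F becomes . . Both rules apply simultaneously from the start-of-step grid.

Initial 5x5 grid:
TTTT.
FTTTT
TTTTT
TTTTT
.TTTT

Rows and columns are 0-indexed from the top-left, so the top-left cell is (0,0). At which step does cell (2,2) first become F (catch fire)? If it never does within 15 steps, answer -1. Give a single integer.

Step 1: cell (2,2)='T' (+3 fires, +1 burnt)
Step 2: cell (2,2)='T' (+4 fires, +3 burnt)
Step 3: cell (2,2)='F' (+4 fires, +4 burnt)
  -> target ignites at step 3
Step 4: cell (2,2)='.' (+5 fires, +4 burnt)
Step 5: cell (2,2)='.' (+3 fires, +5 burnt)
Step 6: cell (2,2)='.' (+2 fires, +3 burnt)
Step 7: cell (2,2)='.' (+1 fires, +2 burnt)
Step 8: cell (2,2)='.' (+0 fires, +1 burnt)
  fire out at step 8

3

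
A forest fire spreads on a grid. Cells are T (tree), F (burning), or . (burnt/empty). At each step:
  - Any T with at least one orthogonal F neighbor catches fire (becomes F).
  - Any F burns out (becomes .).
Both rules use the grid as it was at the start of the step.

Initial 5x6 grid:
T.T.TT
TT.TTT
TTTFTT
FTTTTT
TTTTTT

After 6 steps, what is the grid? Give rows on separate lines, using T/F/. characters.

Step 1: 7 trees catch fire, 2 burn out
  T.T.TT
  TT.FTT
  FTF.FT
  .FTFTT
  FTTTTT
Step 2: 8 trees catch fire, 7 burn out
  T.T.TT
  FT..FT
  .F...F
  ..F.FT
  .FTFTT
Step 3: 7 trees catch fire, 8 burn out
  F.T.FT
  .F...F
  ......
  .....F
  ..F.FT
Step 4: 2 trees catch fire, 7 burn out
  ..T..F
  ......
  ......
  ......
  .....F
Step 5: 0 trees catch fire, 2 burn out
  ..T...
  ......
  ......
  ......
  ......
Step 6: 0 trees catch fire, 0 burn out
  ..T...
  ......
  ......
  ......
  ......

..T...
......
......
......
......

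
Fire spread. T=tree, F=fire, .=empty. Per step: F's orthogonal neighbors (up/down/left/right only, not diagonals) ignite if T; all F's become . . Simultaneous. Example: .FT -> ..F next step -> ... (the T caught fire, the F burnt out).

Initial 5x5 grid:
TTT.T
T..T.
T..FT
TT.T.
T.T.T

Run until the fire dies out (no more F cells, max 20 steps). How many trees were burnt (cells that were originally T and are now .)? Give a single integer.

Answer: 3

Derivation:
Step 1: +3 fires, +1 burnt (F count now 3)
Step 2: +0 fires, +3 burnt (F count now 0)
Fire out after step 2
Initially T: 14, now '.': 14
Total burnt (originally-T cells now '.'): 3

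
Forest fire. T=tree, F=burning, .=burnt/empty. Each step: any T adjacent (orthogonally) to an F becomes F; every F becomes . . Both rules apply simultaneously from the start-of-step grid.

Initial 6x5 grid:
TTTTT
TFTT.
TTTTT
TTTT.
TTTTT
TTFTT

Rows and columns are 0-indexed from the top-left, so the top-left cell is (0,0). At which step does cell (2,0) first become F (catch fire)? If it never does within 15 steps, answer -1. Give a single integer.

Step 1: cell (2,0)='T' (+7 fires, +2 burnt)
Step 2: cell (2,0)='F' (+11 fires, +7 burnt)
  -> target ignites at step 2
Step 3: cell (2,0)='.' (+6 fires, +11 burnt)
Step 4: cell (2,0)='.' (+2 fires, +6 burnt)
Step 5: cell (2,0)='.' (+0 fires, +2 burnt)
  fire out at step 5

2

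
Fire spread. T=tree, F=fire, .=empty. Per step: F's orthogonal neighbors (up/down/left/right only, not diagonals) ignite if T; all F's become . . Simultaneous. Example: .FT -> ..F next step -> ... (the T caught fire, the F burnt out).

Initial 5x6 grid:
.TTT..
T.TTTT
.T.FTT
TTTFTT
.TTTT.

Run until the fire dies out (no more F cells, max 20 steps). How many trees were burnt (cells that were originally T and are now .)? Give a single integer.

Step 1: +5 fires, +2 burnt (F count now 5)
Step 2: +8 fires, +5 burnt (F count now 8)
Step 3: +5 fires, +8 burnt (F count now 5)
Step 4: +1 fires, +5 burnt (F count now 1)
Step 5: +0 fires, +1 burnt (F count now 0)
Fire out after step 5
Initially T: 20, now '.': 29
Total burnt (originally-T cells now '.'): 19

Answer: 19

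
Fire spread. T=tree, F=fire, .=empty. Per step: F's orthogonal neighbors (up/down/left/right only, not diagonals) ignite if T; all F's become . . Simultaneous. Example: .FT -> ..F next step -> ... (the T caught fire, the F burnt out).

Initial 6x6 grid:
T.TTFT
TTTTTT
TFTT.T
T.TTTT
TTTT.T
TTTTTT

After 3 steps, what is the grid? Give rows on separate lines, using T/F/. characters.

Step 1: 6 trees catch fire, 2 burn out
  T.TF.F
  TFTTFT
  F.FT.T
  T.TTTT
  TTTT.T
  TTTTTT
Step 2: 8 trees catch fire, 6 burn out
  T.F...
  F.FF.F
  ...F.T
  F.FTTT
  TTTT.T
  TTTTTT
Step 3: 5 trees catch fire, 8 burn out
  F.....
  ......
  .....F
  ...FTT
  FTFT.T
  TTTTTT

F.....
......
.....F
...FTT
FTFT.T
TTTTTT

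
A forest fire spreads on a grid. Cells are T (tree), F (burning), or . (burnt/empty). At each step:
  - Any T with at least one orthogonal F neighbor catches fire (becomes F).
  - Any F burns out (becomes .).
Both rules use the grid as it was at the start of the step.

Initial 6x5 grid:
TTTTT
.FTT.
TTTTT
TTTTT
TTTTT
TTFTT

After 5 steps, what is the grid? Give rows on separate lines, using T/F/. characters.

Step 1: 6 trees catch fire, 2 burn out
  TFTTT
  ..FT.
  TFTTT
  TTTTT
  TTFTT
  TF.FT
Step 2: 11 trees catch fire, 6 burn out
  F.FTT
  ...F.
  F.FTT
  TFFTT
  TF.FT
  F...F
Step 3: 6 trees catch fire, 11 burn out
  ...FT
  .....
  ...FT
  F..FT
  F...F
  .....
Step 4: 3 trees catch fire, 6 burn out
  ....F
  .....
  ....F
  ....F
  .....
  .....
Step 5: 0 trees catch fire, 3 burn out
  .....
  .....
  .....
  .....
  .....
  .....

.....
.....
.....
.....
.....
.....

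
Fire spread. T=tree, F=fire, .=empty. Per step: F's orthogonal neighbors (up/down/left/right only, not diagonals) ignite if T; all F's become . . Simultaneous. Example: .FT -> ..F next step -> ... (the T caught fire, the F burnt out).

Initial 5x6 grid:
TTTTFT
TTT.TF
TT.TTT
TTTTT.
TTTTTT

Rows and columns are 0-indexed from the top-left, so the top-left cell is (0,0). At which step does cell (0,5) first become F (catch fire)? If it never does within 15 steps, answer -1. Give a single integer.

Step 1: cell (0,5)='F' (+4 fires, +2 burnt)
  -> target ignites at step 1
Step 2: cell (0,5)='.' (+2 fires, +4 burnt)
Step 3: cell (0,5)='.' (+4 fires, +2 burnt)
Step 4: cell (0,5)='.' (+4 fires, +4 burnt)
Step 5: cell (0,5)='.' (+5 fires, +4 burnt)
Step 6: cell (0,5)='.' (+3 fires, +5 burnt)
Step 7: cell (0,5)='.' (+2 fires, +3 burnt)
Step 8: cell (0,5)='.' (+1 fires, +2 burnt)
Step 9: cell (0,5)='.' (+0 fires, +1 burnt)
  fire out at step 9

1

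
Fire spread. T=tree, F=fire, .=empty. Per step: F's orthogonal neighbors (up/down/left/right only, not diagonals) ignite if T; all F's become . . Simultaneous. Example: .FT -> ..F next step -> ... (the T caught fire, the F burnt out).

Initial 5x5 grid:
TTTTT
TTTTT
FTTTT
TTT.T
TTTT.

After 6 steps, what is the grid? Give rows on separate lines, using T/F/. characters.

Step 1: 3 trees catch fire, 1 burn out
  TTTTT
  FTTTT
  .FTTT
  FTT.T
  TTTT.
Step 2: 5 trees catch fire, 3 burn out
  FTTTT
  .FTTT
  ..FTT
  .FT.T
  FTTT.
Step 3: 5 trees catch fire, 5 burn out
  .FTTT
  ..FTT
  ...FT
  ..F.T
  .FTT.
Step 4: 4 trees catch fire, 5 burn out
  ..FTT
  ...FT
  ....F
  ....T
  ..FT.
Step 5: 4 trees catch fire, 4 burn out
  ...FT
  ....F
  .....
  ....F
  ...F.
Step 6: 1 trees catch fire, 4 burn out
  ....F
  .....
  .....
  .....
  .....

....F
.....
.....
.....
.....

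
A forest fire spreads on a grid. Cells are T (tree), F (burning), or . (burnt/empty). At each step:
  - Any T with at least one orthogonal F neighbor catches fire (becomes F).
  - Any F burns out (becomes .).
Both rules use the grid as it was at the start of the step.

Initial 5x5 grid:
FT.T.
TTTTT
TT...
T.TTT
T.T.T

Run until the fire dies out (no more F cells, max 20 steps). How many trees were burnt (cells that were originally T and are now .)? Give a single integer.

Step 1: +2 fires, +1 burnt (F count now 2)
Step 2: +2 fires, +2 burnt (F count now 2)
Step 3: +3 fires, +2 burnt (F count now 3)
Step 4: +2 fires, +3 burnt (F count now 2)
Step 5: +2 fires, +2 burnt (F count now 2)
Step 6: +0 fires, +2 burnt (F count now 0)
Fire out after step 6
Initially T: 16, now '.': 20
Total burnt (originally-T cells now '.'): 11

Answer: 11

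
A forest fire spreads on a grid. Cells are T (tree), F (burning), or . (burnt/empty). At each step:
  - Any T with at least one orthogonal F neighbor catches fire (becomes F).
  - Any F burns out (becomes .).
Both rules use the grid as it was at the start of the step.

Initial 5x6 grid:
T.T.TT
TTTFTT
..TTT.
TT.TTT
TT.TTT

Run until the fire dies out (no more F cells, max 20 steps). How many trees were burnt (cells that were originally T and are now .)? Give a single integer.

Step 1: +3 fires, +1 burnt (F count now 3)
Step 2: +7 fires, +3 burnt (F count now 7)
Step 3: +4 fires, +7 burnt (F count now 4)
Step 4: +3 fires, +4 burnt (F count now 3)
Step 5: +1 fires, +3 burnt (F count now 1)
Step 6: +0 fires, +1 burnt (F count now 0)
Fire out after step 6
Initially T: 22, now '.': 26
Total burnt (originally-T cells now '.'): 18

Answer: 18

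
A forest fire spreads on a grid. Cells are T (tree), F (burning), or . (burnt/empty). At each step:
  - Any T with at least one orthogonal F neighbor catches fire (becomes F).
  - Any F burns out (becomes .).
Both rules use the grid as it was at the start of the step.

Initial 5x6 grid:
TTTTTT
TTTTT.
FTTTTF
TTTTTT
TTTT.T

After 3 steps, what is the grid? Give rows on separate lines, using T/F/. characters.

Step 1: 5 trees catch fire, 2 burn out
  TTTTTT
  FTTTT.
  .FTTF.
  FTTTTF
  TTTT.T
Step 2: 9 trees catch fire, 5 burn out
  FTTTTT
  .FTTF.
  ..FF..
  .FTTF.
  FTTT.F
Step 3: 7 trees catch fire, 9 burn out
  .FTTFT
  ..FF..
  ......
  ..FF..
  .FTT..

.FTTFT
..FF..
......
..FF..
.FTT..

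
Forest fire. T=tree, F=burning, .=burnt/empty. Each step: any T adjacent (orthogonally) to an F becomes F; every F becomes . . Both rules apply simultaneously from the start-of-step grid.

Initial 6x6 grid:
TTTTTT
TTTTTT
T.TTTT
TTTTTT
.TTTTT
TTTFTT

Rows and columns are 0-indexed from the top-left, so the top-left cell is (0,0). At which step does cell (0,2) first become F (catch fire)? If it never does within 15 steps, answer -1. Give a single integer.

Step 1: cell (0,2)='T' (+3 fires, +1 burnt)
Step 2: cell (0,2)='T' (+5 fires, +3 burnt)
Step 3: cell (0,2)='T' (+6 fires, +5 burnt)
Step 4: cell (0,2)='T' (+5 fires, +6 burnt)
Step 5: cell (0,2)='T' (+5 fires, +5 burnt)
Step 6: cell (0,2)='F' (+5 fires, +5 burnt)
  -> target ignites at step 6
Step 7: cell (0,2)='.' (+3 fires, +5 burnt)
Step 8: cell (0,2)='.' (+1 fires, +3 burnt)
Step 9: cell (0,2)='.' (+0 fires, +1 burnt)
  fire out at step 9

6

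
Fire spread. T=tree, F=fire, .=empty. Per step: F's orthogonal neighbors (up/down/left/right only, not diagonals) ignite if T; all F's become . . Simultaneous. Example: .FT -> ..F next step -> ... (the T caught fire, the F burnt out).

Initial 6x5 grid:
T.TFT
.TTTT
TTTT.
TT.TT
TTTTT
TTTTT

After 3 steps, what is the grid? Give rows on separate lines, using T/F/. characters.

Step 1: 3 trees catch fire, 1 burn out
  T.F.F
  .TTFT
  TTTT.
  TT.TT
  TTTTT
  TTTTT
Step 2: 3 trees catch fire, 3 burn out
  T....
  .TF.F
  TTTF.
  TT.TT
  TTTTT
  TTTTT
Step 3: 3 trees catch fire, 3 burn out
  T....
  .F...
  TTF..
  TT.FT
  TTTTT
  TTTTT

T....
.F...
TTF..
TT.FT
TTTTT
TTTTT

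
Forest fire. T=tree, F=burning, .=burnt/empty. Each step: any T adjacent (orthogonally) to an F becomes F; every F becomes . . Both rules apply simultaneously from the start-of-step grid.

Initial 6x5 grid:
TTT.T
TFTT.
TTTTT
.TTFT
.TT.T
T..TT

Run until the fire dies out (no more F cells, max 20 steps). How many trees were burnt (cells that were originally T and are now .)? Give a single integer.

Answer: 19

Derivation:
Step 1: +7 fires, +2 burnt (F count now 7)
Step 2: +9 fires, +7 burnt (F count now 9)
Step 3: +2 fires, +9 burnt (F count now 2)
Step 4: +1 fires, +2 burnt (F count now 1)
Step 5: +0 fires, +1 burnt (F count now 0)
Fire out after step 5
Initially T: 21, now '.': 28
Total burnt (originally-T cells now '.'): 19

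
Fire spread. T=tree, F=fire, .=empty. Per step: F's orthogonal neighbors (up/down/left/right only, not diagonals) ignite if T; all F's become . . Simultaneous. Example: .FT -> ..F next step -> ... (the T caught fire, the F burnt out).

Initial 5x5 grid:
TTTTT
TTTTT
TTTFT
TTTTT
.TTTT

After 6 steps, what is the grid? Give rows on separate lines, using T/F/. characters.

Step 1: 4 trees catch fire, 1 burn out
  TTTTT
  TTTFT
  TTF.F
  TTTFT
  .TTTT
Step 2: 7 trees catch fire, 4 burn out
  TTTFT
  TTF.F
  TF...
  TTF.F
  .TTFT
Step 3: 7 trees catch fire, 7 burn out
  TTF.F
  TF...
  F....
  TF...
  .TF.F
Step 4: 4 trees catch fire, 7 burn out
  TF...
  F....
  .....
  F....
  .F...
Step 5: 1 trees catch fire, 4 burn out
  F....
  .....
  .....
  .....
  .....
Step 6: 0 trees catch fire, 1 burn out
  .....
  .....
  .....
  .....
  .....

.....
.....
.....
.....
.....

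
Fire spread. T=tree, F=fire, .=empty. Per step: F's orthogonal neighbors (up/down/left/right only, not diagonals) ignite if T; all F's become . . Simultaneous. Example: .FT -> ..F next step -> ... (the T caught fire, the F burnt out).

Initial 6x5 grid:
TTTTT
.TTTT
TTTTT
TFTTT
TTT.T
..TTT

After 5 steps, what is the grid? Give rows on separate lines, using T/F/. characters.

Step 1: 4 trees catch fire, 1 burn out
  TTTTT
  .TTTT
  TFTTT
  F.FTT
  TFT.T
  ..TTT
Step 2: 6 trees catch fire, 4 burn out
  TTTTT
  .FTTT
  F.FTT
  ...FT
  F.F.T
  ..TTT
Step 3: 5 trees catch fire, 6 burn out
  TFTTT
  ..FTT
  ...FT
  ....F
  ....T
  ..FTT
Step 4: 6 trees catch fire, 5 burn out
  F.FTT
  ...FT
  ....F
  .....
  ....F
  ...FT
Step 5: 3 trees catch fire, 6 burn out
  ...FT
  ....F
  .....
  .....
  .....
  ....F

...FT
....F
.....
.....
.....
....F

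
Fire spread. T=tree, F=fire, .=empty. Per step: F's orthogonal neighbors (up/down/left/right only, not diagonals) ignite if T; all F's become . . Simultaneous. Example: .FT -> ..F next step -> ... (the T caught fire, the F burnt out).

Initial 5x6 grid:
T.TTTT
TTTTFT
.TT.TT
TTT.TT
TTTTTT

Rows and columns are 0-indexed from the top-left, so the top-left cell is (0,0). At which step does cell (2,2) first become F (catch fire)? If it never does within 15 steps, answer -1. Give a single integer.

Step 1: cell (2,2)='T' (+4 fires, +1 burnt)
Step 2: cell (2,2)='T' (+5 fires, +4 burnt)
Step 3: cell (2,2)='F' (+5 fires, +5 burnt)
  -> target ignites at step 3
Step 4: cell (2,2)='.' (+5 fires, +5 burnt)
Step 5: cell (2,2)='.' (+3 fires, +5 burnt)
Step 6: cell (2,2)='.' (+2 fires, +3 burnt)
Step 7: cell (2,2)='.' (+1 fires, +2 burnt)
Step 8: cell (2,2)='.' (+0 fires, +1 burnt)
  fire out at step 8

3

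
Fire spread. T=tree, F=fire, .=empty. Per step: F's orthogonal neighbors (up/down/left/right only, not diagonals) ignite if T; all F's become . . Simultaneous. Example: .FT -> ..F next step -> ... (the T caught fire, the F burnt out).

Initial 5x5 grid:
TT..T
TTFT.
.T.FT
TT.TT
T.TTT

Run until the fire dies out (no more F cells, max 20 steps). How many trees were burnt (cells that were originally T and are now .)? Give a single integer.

Answer: 15

Derivation:
Step 1: +4 fires, +2 burnt (F count now 4)
Step 2: +5 fires, +4 burnt (F count now 5)
Step 3: +4 fires, +5 burnt (F count now 4)
Step 4: +1 fires, +4 burnt (F count now 1)
Step 5: +1 fires, +1 burnt (F count now 1)
Step 6: +0 fires, +1 burnt (F count now 0)
Fire out after step 6
Initially T: 16, now '.': 24
Total burnt (originally-T cells now '.'): 15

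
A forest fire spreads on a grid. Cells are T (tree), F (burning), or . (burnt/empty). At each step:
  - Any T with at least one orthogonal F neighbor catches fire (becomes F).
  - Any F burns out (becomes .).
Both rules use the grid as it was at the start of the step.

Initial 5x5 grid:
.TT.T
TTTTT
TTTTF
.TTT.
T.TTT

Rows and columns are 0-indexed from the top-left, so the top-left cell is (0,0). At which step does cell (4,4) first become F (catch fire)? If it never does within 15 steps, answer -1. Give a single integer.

Step 1: cell (4,4)='T' (+2 fires, +1 burnt)
Step 2: cell (4,4)='T' (+4 fires, +2 burnt)
Step 3: cell (4,4)='T' (+4 fires, +4 burnt)
Step 4: cell (4,4)='F' (+6 fires, +4 burnt)
  -> target ignites at step 4
Step 5: cell (4,4)='.' (+2 fires, +6 burnt)
Step 6: cell (4,4)='.' (+0 fires, +2 burnt)
  fire out at step 6

4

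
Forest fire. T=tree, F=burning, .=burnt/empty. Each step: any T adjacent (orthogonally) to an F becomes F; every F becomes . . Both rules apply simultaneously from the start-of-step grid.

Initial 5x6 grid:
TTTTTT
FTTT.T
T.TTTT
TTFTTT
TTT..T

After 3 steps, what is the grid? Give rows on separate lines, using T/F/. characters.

Step 1: 7 trees catch fire, 2 burn out
  FTTTTT
  .FTT.T
  F.FTTT
  TF.FTT
  TTF..T
Step 2: 6 trees catch fire, 7 burn out
  .FTTTT
  ..FT.T
  ...FTT
  F...FT
  TF...T
Step 3: 5 trees catch fire, 6 burn out
  ..FTTT
  ...F.T
  ....FT
  .....F
  F....T

..FTTT
...F.T
....FT
.....F
F....T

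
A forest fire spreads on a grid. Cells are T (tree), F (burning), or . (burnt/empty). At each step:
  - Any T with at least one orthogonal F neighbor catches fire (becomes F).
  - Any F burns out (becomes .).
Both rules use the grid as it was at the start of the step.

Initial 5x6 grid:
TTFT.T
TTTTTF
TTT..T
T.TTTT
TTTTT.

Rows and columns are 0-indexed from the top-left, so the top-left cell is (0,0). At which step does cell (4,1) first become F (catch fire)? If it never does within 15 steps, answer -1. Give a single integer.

Step 1: cell (4,1)='T' (+6 fires, +2 burnt)
Step 2: cell (4,1)='T' (+5 fires, +6 burnt)
Step 3: cell (4,1)='T' (+4 fires, +5 burnt)
Step 4: cell (4,1)='T' (+4 fires, +4 burnt)
Step 5: cell (4,1)='F' (+3 fires, +4 burnt)
  -> target ignites at step 5
Step 6: cell (4,1)='.' (+1 fires, +3 burnt)
Step 7: cell (4,1)='.' (+0 fires, +1 burnt)
  fire out at step 7

5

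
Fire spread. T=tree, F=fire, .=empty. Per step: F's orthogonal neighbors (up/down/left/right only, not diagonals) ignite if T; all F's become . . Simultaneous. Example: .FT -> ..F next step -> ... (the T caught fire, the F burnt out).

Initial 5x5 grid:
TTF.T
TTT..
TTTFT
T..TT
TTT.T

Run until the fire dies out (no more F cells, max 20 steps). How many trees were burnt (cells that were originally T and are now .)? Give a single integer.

Answer: 16

Derivation:
Step 1: +5 fires, +2 burnt (F count now 5)
Step 2: +4 fires, +5 burnt (F count now 4)
Step 3: +3 fires, +4 burnt (F count now 3)
Step 4: +1 fires, +3 burnt (F count now 1)
Step 5: +1 fires, +1 burnt (F count now 1)
Step 6: +1 fires, +1 burnt (F count now 1)
Step 7: +1 fires, +1 burnt (F count now 1)
Step 8: +0 fires, +1 burnt (F count now 0)
Fire out after step 8
Initially T: 17, now '.': 24
Total burnt (originally-T cells now '.'): 16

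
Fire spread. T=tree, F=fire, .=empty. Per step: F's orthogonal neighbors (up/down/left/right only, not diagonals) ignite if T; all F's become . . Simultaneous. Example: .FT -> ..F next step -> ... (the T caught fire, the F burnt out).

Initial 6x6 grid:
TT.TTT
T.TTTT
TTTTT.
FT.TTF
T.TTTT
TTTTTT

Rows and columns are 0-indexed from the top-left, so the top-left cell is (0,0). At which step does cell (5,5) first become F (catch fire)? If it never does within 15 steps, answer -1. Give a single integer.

Step 1: cell (5,5)='T' (+5 fires, +2 burnt)
Step 2: cell (5,5)='F' (+7 fires, +5 burnt)
  -> target ignites at step 2
Step 3: cell (5,5)='.' (+7 fires, +7 burnt)
Step 4: cell (5,5)='.' (+8 fires, +7 burnt)
Step 5: cell (5,5)='.' (+2 fires, +8 burnt)
Step 6: cell (5,5)='.' (+0 fires, +2 burnt)
  fire out at step 6

2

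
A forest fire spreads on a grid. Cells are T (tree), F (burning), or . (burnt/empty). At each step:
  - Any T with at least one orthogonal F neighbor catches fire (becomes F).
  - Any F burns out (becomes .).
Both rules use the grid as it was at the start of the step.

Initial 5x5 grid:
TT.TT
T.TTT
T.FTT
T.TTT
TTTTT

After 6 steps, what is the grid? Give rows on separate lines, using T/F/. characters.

Step 1: 3 trees catch fire, 1 burn out
  TT.TT
  T.FTT
  T..FT
  T.FTT
  TTTTT
Step 2: 4 trees catch fire, 3 burn out
  TT.TT
  T..FT
  T...F
  T..FT
  TTFTT
Step 3: 5 trees catch fire, 4 burn out
  TT.FT
  T...F
  T....
  T...F
  TF.FT
Step 4: 3 trees catch fire, 5 burn out
  TT..F
  T....
  T....
  T....
  F...F
Step 5: 1 trees catch fire, 3 burn out
  TT...
  T....
  T....
  F....
  .....
Step 6: 1 trees catch fire, 1 burn out
  TT...
  T....
  F....
  .....
  .....

TT...
T....
F....
.....
.....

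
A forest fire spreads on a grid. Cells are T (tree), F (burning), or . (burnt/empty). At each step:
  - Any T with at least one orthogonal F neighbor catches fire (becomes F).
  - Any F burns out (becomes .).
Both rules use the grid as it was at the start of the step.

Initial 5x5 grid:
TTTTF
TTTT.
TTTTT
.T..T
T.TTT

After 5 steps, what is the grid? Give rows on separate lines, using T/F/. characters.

Step 1: 1 trees catch fire, 1 burn out
  TTTF.
  TTTT.
  TTTTT
  .T..T
  T.TTT
Step 2: 2 trees catch fire, 1 burn out
  TTF..
  TTTF.
  TTTTT
  .T..T
  T.TTT
Step 3: 3 trees catch fire, 2 burn out
  TF...
  TTF..
  TTTFT
  .T..T
  T.TTT
Step 4: 4 trees catch fire, 3 burn out
  F....
  TF...
  TTF.F
  .T..T
  T.TTT
Step 5: 3 trees catch fire, 4 burn out
  .....
  F....
  TF...
  .T..F
  T.TTT

.....
F....
TF...
.T..F
T.TTT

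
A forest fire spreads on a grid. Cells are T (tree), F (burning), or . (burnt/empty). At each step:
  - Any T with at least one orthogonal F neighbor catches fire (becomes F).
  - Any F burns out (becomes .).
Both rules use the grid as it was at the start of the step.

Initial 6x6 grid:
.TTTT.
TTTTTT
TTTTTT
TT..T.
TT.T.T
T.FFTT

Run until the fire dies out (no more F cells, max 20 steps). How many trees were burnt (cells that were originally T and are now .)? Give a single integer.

Step 1: +2 fires, +2 burnt (F count now 2)
Step 2: +1 fires, +2 burnt (F count now 1)
Step 3: +1 fires, +1 burnt (F count now 1)
Step 4: +0 fires, +1 burnt (F count now 0)
Fire out after step 4
Initially T: 26, now '.': 14
Total burnt (originally-T cells now '.'): 4

Answer: 4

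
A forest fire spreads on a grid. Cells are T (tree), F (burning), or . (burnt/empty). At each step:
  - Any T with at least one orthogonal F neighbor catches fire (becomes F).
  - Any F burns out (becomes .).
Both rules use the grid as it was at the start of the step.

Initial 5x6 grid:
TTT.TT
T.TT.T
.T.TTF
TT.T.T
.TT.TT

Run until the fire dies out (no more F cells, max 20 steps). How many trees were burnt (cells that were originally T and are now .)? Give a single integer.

Answer: 15

Derivation:
Step 1: +3 fires, +1 burnt (F count now 3)
Step 2: +3 fires, +3 burnt (F count now 3)
Step 3: +4 fires, +3 burnt (F count now 4)
Step 4: +1 fires, +4 burnt (F count now 1)
Step 5: +1 fires, +1 burnt (F count now 1)
Step 6: +1 fires, +1 burnt (F count now 1)
Step 7: +1 fires, +1 burnt (F count now 1)
Step 8: +1 fires, +1 burnt (F count now 1)
Step 9: +0 fires, +1 burnt (F count now 0)
Fire out after step 9
Initially T: 20, now '.': 25
Total burnt (originally-T cells now '.'): 15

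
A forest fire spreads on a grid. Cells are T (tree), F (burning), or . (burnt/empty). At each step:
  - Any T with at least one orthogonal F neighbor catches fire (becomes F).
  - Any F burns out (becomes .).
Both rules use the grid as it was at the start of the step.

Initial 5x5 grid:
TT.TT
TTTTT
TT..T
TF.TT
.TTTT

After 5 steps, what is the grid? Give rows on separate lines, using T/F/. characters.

Step 1: 3 trees catch fire, 1 burn out
  TT.TT
  TTTTT
  TF..T
  F..TT
  .FTTT
Step 2: 3 trees catch fire, 3 burn out
  TT.TT
  TFTTT
  F...T
  ...TT
  ..FTT
Step 3: 4 trees catch fire, 3 burn out
  TF.TT
  F.FTT
  ....T
  ...TT
  ...FT
Step 4: 4 trees catch fire, 4 burn out
  F..TT
  ...FT
  ....T
  ...FT
  ....F
Step 5: 3 trees catch fire, 4 burn out
  ...FT
  ....F
  ....T
  ....F
  .....

...FT
....F
....T
....F
.....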